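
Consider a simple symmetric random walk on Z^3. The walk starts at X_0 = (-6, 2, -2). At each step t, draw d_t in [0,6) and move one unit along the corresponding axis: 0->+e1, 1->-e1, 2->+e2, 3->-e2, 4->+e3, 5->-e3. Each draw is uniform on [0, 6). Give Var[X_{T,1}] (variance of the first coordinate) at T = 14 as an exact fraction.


14/3

Outcome values over d=0..5: [1, -1, 0, 0, 0, 0]
Σy = 0, Σy² = 2, M = 6
μ = 0/6 = 0,  σ² = 2/6 − (0)² = 1/3
Independent increments: Var[X_14] = 14·σ² = 14·(1/3) = 14/3


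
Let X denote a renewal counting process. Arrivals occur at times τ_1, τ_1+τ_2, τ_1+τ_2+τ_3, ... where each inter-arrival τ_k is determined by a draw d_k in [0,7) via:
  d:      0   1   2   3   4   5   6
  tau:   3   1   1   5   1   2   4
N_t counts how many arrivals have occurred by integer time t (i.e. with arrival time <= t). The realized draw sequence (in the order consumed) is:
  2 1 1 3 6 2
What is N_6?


draw d_1=2: τ_1=1, arrival time A_1=1
draw d_2=1: τ_2=1, arrival time A_2=2
draw d_3=1: τ_3=1, arrival time A_3=3
draw d_4=3: τ_4=5, arrival time A_4=8
draw d_5=6: τ_5=4, arrival time A_5=12
draw d_6=2: τ_6=1, arrival time A_6=13
N_t over t=0..6: 0:0 1:1 2:2 3:3 4:3 5:3 6:3

3


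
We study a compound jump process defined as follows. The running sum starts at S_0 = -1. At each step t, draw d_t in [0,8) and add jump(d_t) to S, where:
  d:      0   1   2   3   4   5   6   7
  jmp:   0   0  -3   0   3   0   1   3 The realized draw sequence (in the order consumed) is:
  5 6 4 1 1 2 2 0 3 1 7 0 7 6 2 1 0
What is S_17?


t=0: S=-1, d=5, jump=0, S_1=-1
t=1: S=-1, d=6, jump=1, S_2=0
t=2: S=0, d=4, jump=3, S_3=3
t=3: S=3, d=1, jump=0, S_4=3
t=4: S=3, d=1, jump=0, S_5=3
t=5: S=3, d=2, jump=-3, S_6=0
t=6: S=0, d=2, jump=-3, S_7=-3
t=7: S=-3, d=0, jump=0, S_8=-3
t=8: S=-3, d=3, jump=0, S_9=-3
t=9: S=-3, d=1, jump=0, S_10=-3
t=10: S=-3, d=7, jump=3, S_11=0
t=11: S=0, d=0, jump=0, S_12=0
t=12: S=0, d=7, jump=3, S_13=3
t=13: S=3, d=6, jump=1, S_14=4
t=14: S=4, d=2, jump=-3, S_15=1
t=15: S=1, d=1, jump=0, S_16=1
t=16: S=1, d=0, jump=0, S_17=1

1


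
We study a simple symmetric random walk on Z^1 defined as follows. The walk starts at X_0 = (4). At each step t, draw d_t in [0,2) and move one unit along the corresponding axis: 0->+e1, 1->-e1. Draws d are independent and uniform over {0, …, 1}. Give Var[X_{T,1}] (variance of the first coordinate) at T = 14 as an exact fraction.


Outcome values over d=0..1: [1, -1]
Σy = 0, Σy² = 2, M = 2
μ = 0/2 = 0,  σ² = 2/2 − (0)² = 1
Independent increments: Var[X_14] = 14·σ² = 14·(1) = 14

14


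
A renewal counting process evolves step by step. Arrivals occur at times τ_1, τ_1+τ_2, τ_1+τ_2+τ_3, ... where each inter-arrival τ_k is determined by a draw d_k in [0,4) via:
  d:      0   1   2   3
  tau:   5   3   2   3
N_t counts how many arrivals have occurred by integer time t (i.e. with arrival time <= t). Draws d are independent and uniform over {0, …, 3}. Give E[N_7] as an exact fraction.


Inter-arrival values over d=0..3: [5, 3, 2, 3]
Each d has probability 1/4, so the pmf of τ is: f(2) = 1/4, f(3) = 1/2, f(5) = 1/4
Renewal equation for m(n) = E[N_n]: condition on τ_1 = k (if k <= n, one arrival plus a fresh copy on the remaining n−k steps): m(n) = F(n) + Σ_{k<=n} f(k)·m(n−k), where F(n) = P(τ <= n) and m(0) = 0
m(1) = F(1) = 0
m(2) = F(2) = 1/4
m(3) = F(3) = 3/4
m(4) = F(4) + f(2)·m(2) = 3/4 + 1/4·1/4 = 13/16
m(5) = F(5) + f(2)·m(3) + f(3)·m(2) = 1 + 1/4·3/4 + 1/2·1/4 = 21/16
m(6) = F(6) + f(2)·m(4) + f(3)·m(3) = 1 + 1/4·13/16 + 1/2·3/4 = 101/64
m(7) = F(7) + f(2)·m(5) + f(3)·m(4) + f(5)·m(2) = 1 + 1/4·21/16 + 1/2·13/16 + 1/4·1/4 = 115/64
E[N_7] = m(7) = 115/64

115/64


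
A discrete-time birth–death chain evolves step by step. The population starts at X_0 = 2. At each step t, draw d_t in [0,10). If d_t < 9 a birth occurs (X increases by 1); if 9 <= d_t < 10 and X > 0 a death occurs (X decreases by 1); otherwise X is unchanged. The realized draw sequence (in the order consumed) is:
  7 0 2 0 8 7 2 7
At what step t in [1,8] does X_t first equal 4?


t=0: X=2, d=7 → birth, X_1=3
t=1: X=3, d=0 → birth, X_2=4
t=2: X=4, d=2 → birth, X_3=5
t=3: X=5, d=0 → birth, X_4=6
t=4: X=6, d=8 → birth, X_5=7
t=5: X=7, d=7 → birth, X_6=8
t=6: X=8, d=2 → birth, X_7=9
t=7: X=9, d=7 → birth, X_8=10

2


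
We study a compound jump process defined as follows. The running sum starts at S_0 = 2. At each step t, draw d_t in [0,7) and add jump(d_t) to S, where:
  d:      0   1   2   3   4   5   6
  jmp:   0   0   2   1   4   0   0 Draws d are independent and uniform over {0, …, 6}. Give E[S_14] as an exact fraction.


16

Outcome values over d=0..6: [0, 0, 2, 1, 4, 0, 0]
Σy = 7, Σy² = 21, M = 7
μ = 7/7 = 1,  σ² = 21/7 − (1)² = 2
E[S_14] = 2 + 14·(1) = 16


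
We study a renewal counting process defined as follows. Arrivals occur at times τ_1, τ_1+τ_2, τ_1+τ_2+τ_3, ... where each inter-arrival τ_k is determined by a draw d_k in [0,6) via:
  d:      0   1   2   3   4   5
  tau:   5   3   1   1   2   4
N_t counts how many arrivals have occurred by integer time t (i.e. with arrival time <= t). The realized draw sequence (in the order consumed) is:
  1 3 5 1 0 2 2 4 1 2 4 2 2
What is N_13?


4

draw d_1=1: τ_1=3, arrival time A_1=3
draw d_2=3: τ_2=1, arrival time A_2=4
draw d_3=5: τ_3=4, arrival time A_3=8
draw d_4=1: τ_4=3, arrival time A_4=11
draw d_5=0: τ_5=5, arrival time A_5=16
draw d_6=2: τ_6=1, arrival time A_6=17
draw d_7=2: τ_7=1, arrival time A_7=18
draw d_8=4: τ_8=2, arrival time A_8=20
draw d_9=1: τ_9=3, arrival time A_9=23
draw d_10=2: τ_10=1, arrival time A_10=24
draw d_11=4: τ_11=2, arrival time A_11=26
draw d_12=2: τ_12=1, arrival time A_12=27
draw d_13=2: τ_13=1, arrival time A_13=28
N_t over t=0..13: 0:0 1:0 2:0 3:1 4:2 5:2 6:2 7:2 8:3 9:3 10:3 11:4 12:4 13:4


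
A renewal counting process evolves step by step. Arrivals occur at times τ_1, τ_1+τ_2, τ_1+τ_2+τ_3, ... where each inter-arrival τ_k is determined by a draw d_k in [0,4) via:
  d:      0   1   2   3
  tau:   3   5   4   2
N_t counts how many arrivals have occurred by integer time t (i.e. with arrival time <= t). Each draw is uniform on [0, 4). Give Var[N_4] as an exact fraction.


71/256

Inter-arrival values over d=0..3: [3, 5, 4, 2]
Each d has probability 1/4, so the pmf of τ is: f(2) = 1/4, f(3) = 1/4, f(4) = 1/4, f(5) = 1/4
Let p_n(j) = P(N_n = j), with p_0 = [1]. Condition on τ_1: p_n(0) = P(τ > n), and for j >= 1, p_n(j) = Σ_{k<=n} f(k)·p_{n−k}(j−1)
p_1 = [1]  (j = 0)
p_2 = [3/4, 1/4]  (j = 0..1)
p_3 = [1/2, 1/2]  (j = 0..1)
p_4 = [1/4, 11/16, 1/16]  (j = 0..2)
E[N_4] = Σ j·p_4(j) = 13/16;  E[N_4²] = Σ j²·p_4(j) = 15/16
Var[N_4] = 15/16 − (13/16)² = 71/256


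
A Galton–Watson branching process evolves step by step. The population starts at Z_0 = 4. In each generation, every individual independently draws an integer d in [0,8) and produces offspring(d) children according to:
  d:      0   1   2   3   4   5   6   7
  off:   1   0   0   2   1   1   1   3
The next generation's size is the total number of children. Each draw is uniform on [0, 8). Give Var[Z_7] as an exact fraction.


78504429976335/1099511627776

Outcome values over d=0..7: [1, 0, 0, 2, 1, 1, 1, 3]
Σy = 9, Σy² = 17, M = 8
μ = 9/8 = 9/8,  σ² = 17/8 − (9/8)² = 55/64
V_0 = 0, E_0 = 4
V_1 = 55/64·E_0 + (9/8)²·V_0 = 55/16;  E_1 = 9/2
V_2 = 55/64·E_1 + (9/8)²·V_1 = 8415/1024;  E_2 = 81/16
V_3 = 55/64·E_2 + (9/8)²·V_2 = 966735/65536;  E_3 = 729/128
V_4 = 55/64·E_3 + (9/8)²·V_3 = 98834175/4194304;  E_4 = 6561/1024
V_5 = 55/64·E_4 + (9/8)²·V_4 = 9483630255/268435456;  E_5 = 59049/8192
V_6 = 55/64·E_5 + (9/8)²·V_5 = 874594520415/17179869184;  E_6 = 531441/65536
V_7 = 55/64·E_6 + (9/8)²·V_6 = 78504429976335/1099511627776;  E_7 = 4782969/524288


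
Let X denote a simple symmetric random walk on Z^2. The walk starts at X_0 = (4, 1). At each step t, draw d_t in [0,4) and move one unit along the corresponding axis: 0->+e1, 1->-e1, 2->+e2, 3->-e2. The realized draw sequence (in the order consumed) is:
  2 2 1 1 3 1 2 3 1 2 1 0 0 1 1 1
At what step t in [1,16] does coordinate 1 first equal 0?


t=0: X=(4, 1), d=2 → +e2, X_1=(4, 2)
t=1: X=(4, 2), d=2 → +e2, X_2=(4, 3)
t=2: X=(4, 3), d=1 → -e1, X_3=(3, 3)
t=3: X=(3, 3), d=1 → -e1, X_4=(2, 3)
t=4: X=(2, 3), d=3 → -e2, X_5=(2, 2)
t=5: X=(2, 2), d=1 → -e1, X_6=(1, 2)
t=6: X=(1, 2), d=2 → +e2, X_7=(1, 3)
t=7: X=(1, 3), d=3 → -e2, X_8=(1, 2)
t=8: X=(1, 2), d=1 → -e1, X_9=(0, 2)
t=9: X=(0, 2), d=2 → +e2, X_10=(0, 3)
t=10: X=(0, 3), d=1 → -e1, X_11=(-1, 3)
t=11: X=(-1, 3), d=0 → +e1, X_12=(0, 3)
t=12: X=(0, 3), d=0 → +e1, X_13=(1, 3)
t=13: X=(1, 3), d=1 → -e1, X_14=(0, 3)
t=14: X=(0, 3), d=1 → -e1, X_15=(-1, 3)
t=15: X=(-1, 3), d=1 → -e1, X_16=(-2, 3)

9


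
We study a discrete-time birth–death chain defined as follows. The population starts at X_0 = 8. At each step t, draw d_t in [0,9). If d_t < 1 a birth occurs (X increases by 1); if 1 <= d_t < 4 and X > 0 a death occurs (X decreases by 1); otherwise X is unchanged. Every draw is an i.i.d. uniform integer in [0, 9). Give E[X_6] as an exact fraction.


20/3

X can drop by at most 1 per step and X_0 = 8 > T = 6, so X_t >= 8 − t >= 2 > 0 for every t <= 6: the floor at 0 (the 'and X > 0' condition) never binds. Hence X_6 = X_0 + Σ_{t<6} Y_t with i.i.d. increments Y_t = y(d_t) ∈ {+1, −1, 0}.
Outcome values over d=0..8: [1, -1, -1, -1, 0, 0, 0, 0, 0]
Σy = -2, Σy² = 4, M = 9
μ = -2/9 = -2/9,  σ² = 4/9 − (-2/9)² = 32/81
E[X_6] = 8 + 6·(-2/9) = 20/3


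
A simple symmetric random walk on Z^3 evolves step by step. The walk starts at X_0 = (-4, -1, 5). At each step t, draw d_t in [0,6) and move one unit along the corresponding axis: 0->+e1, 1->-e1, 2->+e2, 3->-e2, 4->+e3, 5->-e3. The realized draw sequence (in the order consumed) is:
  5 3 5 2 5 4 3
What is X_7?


(-4, -2, 3)

t=0: X=(-4, -1, 5), d=5 → -e3, X_1=(-4, -1, 4)
t=1: X=(-4, -1, 4), d=3 → -e2, X_2=(-4, -2, 4)
t=2: X=(-4, -2, 4), d=5 → -e3, X_3=(-4, -2, 3)
t=3: X=(-4, -2, 3), d=2 → +e2, X_4=(-4, -1, 3)
t=4: X=(-4, -1, 3), d=5 → -e3, X_5=(-4, -1, 2)
t=5: X=(-4, -1, 2), d=4 → +e3, X_6=(-4, -1, 3)
t=6: X=(-4, -1, 3), d=3 → -e2, X_7=(-4, -2, 3)


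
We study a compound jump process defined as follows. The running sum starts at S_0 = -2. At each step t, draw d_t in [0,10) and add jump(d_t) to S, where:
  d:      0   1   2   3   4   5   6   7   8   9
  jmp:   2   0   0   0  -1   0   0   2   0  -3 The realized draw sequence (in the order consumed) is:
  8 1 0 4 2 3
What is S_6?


t=0: S=-2, d=8, jump=0, S_1=-2
t=1: S=-2, d=1, jump=0, S_2=-2
t=2: S=-2, d=0, jump=2, S_3=0
t=3: S=0, d=4, jump=-1, S_4=-1
t=4: S=-1, d=2, jump=0, S_5=-1
t=5: S=-1, d=3, jump=0, S_6=-1

-1


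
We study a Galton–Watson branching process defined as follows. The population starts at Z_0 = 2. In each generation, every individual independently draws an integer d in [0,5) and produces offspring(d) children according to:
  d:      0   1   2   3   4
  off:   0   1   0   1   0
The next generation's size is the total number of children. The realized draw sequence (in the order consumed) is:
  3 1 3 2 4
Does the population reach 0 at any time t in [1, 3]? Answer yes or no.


yes

gen 0: Z_0=2, draws=[3, 1], offspring=[1, 1], Z_1=2
gen 1: Z_1=2, draws=[3, 2], offspring=[1, 0], Z_2=1
gen 2: Z_2=1, draws=[4], offspring=[0], Z_3=0


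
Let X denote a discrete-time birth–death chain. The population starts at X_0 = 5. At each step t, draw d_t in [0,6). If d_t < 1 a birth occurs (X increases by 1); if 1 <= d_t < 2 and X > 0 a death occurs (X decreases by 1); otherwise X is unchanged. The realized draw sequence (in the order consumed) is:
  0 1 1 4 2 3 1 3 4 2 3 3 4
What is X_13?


t=0: X=5, d=0 → birth, X_1=6
t=1: X=6, d=1 → death, X_2=5
t=2: X=5, d=1 → death, X_3=4
t=3: X=4, d=4 → hold, X_4=4
t=4: X=4, d=2 → hold, X_5=4
t=5: X=4, d=3 → hold, X_6=4
t=6: X=4, d=1 → death, X_7=3
t=7: X=3, d=3 → hold, X_8=3
t=8: X=3, d=4 → hold, X_9=3
t=9: X=3, d=2 → hold, X_10=3
t=10: X=3, d=3 → hold, X_11=3
t=11: X=3, d=3 → hold, X_12=3
t=12: X=3, d=4 → hold, X_13=3

3


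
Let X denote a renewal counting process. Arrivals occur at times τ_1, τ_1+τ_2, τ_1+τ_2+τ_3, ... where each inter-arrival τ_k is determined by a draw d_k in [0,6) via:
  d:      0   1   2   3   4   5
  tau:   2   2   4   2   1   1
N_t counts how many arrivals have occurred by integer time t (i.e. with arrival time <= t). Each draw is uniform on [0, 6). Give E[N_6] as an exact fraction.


Inter-arrival values over d=0..5: [2, 2, 4, 2, 1, 1]
Each d has probability 1/6, so the pmf of τ is: f(1) = 1/3, f(2) = 1/2, f(4) = 1/6
Renewal equation for m(n) = E[N_n]: condition on τ_1 = k (if k <= n, one arrival plus a fresh copy on the remaining n−k steps): m(n) = F(n) + Σ_{k<=n} f(k)·m(n−k), where F(n) = P(τ <= n) and m(0) = 0
m(1) = F(1) = 1/3
m(2) = F(2) + f(1)·m(1) = 5/6 + 1/3·1/3 = 17/18
m(3) = F(3) + f(1)·m(2) + f(2)·m(1) = 5/6 + 1/3·17/18 + 1/2·1/3 = 71/54
m(4) = F(4) + f(1)·m(3) + f(2)·m(2) = 1 + 1/3·71/54 + 1/2·17/18 = 619/324
m(5) = F(5) + f(1)·m(4) + f(2)·m(3) + f(4)·m(1) = 1 + 1/3·619/324 + 1/2·71/54 + 1/6·1/3 = 571/243
m(6) = F(6) + f(1)·m(5) + f(2)·m(4) + f(4)·m(2) = 1 + 1/3·571/243 + 1/2·619/324 + 1/6·17/18 = 16889/5832
E[N_6] = m(6) = 16889/5832

16889/5832


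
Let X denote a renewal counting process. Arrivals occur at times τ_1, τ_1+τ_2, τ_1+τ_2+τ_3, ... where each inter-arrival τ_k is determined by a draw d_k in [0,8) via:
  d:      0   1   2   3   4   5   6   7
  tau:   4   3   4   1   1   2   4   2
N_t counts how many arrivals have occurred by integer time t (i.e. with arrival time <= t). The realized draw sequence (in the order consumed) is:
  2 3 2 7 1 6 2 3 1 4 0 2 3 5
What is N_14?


draw d_1=2: τ_1=4, arrival time A_1=4
draw d_2=3: τ_2=1, arrival time A_2=5
draw d_3=2: τ_3=4, arrival time A_3=9
draw d_4=7: τ_4=2, arrival time A_4=11
draw d_5=1: τ_5=3, arrival time A_5=14
draw d_6=6: τ_6=4, arrival time A_6=18
draw d_7=2: τ_7=4, arrival time A_7=22
draw d_8=3: τ_8=1, arrival time A_8=23
draw d_9=1: τ_9=3, arrival time A_9=26
draw d_10=4: τ_10=1, arrival time A_10=27
draw d_11=0: τ_11=4, arrival time A_11=31
draw d_12=2: τ_12=4, arrival time A_12=35
draw d_13=3: τ_13=1, arrival time A_13=36
draw d_14=5: τ_14=2, arrival time A_14=38
N_t over t=0..14: 0:0 1:0 2:0 3:0 4:1 5:2 6:2 7:2 8:2 9:3 10:3 11:4 12:4 13:4 14:5

5


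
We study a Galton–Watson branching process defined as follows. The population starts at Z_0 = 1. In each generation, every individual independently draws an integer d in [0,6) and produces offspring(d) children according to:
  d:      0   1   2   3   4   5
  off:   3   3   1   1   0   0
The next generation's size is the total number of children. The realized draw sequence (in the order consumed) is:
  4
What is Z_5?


0

gen 0: Z_0=1, draws=[4], offspring=[0], Z_1=0
gen 1: Z_1=0, draws=[], offspring=[], Z_2=0
gen 2: Z_2=0, draws=[], offspring=[], Z_3=0
gen 3: Z_3=0, draws=[], offspring=[], Z_4=0
gen 4: Z_4=0, draws=[], offspring=[], Z_5=0


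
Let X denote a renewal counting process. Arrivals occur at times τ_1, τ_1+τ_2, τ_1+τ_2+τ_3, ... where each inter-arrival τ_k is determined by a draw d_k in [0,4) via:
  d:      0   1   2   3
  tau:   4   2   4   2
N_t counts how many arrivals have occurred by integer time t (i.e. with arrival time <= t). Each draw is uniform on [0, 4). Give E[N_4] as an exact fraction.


5/4

Inter-arrival values over d=0..3: [4, 2, 4, 2]
Each d has probability 1/4, so the pmf of τ is: f(2) = 1/2, f(4) = 1/2
Renewal equation for m(n) = E[N_n]: condition on τ_1 = k (if k <= n, one arrival plus a fresh copy on the remaining n−k steps): m(n) = F(n) + Σ_{k<=n} f(k)·m(n−k), where F(n) = P(τ <= n) and m(0) = 0
m(1) = F(1) = 0
m(2) = F(2) = 1/2
m(3) = F(3) = 1/2
m(4) = F(4) + f(2)·m(2) = 1 + 1/2·1/2 = 5/4
E[N_4] = m(4) = 5/4


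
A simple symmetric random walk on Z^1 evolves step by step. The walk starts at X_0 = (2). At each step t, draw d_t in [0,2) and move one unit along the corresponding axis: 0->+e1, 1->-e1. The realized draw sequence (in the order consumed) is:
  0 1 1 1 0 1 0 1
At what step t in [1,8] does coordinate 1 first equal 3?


1

t=0: X=(2), d=0 → +e1, X_1=(3)
t=1: X=(3), d=1 → -e1, X_2=(2)
t=2: X=(2), d=1 → -e1, X_3=(1)
t=3: X=(1), d=1 → -e1, X_4=(0)
t=4: X=(0), d=0 → +e1, X_5=(1)
t=5: X=(1), d=1 → -e1, X_6=(0)
t=6: X=(0), d=0 → +e1, X_7=(1)
t=7: X=(1), d=1 → -e1, X_8=(0)


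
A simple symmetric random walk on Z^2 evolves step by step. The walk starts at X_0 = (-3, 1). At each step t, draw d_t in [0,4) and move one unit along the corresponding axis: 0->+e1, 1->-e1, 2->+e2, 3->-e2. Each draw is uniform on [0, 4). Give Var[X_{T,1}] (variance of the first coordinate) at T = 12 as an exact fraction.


Outcome values over d=0..3: [1, -1, 0, 0]
Σy = 0, Σy² = 2, M = 4
μ = 0/4 = 0,  σ² = 2/4 − (0)² = 1/2
Independent increments: Var[X_12] = 12·σ² = 12·(1/2) = 6

6


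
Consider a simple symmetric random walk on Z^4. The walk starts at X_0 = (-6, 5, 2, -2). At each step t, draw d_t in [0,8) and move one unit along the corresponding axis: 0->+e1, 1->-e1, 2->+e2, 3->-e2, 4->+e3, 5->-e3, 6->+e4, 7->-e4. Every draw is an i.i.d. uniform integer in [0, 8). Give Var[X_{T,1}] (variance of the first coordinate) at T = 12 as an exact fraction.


3

Outcome values over d=0..7: [1, -1, 0, 0, 0, 0, 0, 0]
Σy = 0, Σy² = 2, M = 8
μ = 0/8 = 0,  σ² = 2/8 − (0)² = 1/4
Independent increments: Var[X_12] = 12·σ² = 12·(1/4) = 3


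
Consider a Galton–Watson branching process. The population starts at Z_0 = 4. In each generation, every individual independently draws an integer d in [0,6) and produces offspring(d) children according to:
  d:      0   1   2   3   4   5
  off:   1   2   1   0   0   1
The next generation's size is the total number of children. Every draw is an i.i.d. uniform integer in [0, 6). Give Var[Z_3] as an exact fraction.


38675/11664

Outcome values over d=0..5: [1, 2, 1, 0, 0, 1]
Σy = 5, Σy² = 7, M = 6
μ = 5/6 = 5/6,  σ² = 7/6 − (5/6)² = 17/36
V_0 = 0, E_0 = 4
V_1 = 17/36·E_0 + (5/6)²·V_0 = 17/9;  E_1 = 10/3
V_2 = 17/36·E_1 + (5/6)²·V_1 = 935/324;  E_2 = 25/9
V_3 = 17/36·E_2 + (5/6)²·V_2 = 38675/11664;  E_3 = 125/54


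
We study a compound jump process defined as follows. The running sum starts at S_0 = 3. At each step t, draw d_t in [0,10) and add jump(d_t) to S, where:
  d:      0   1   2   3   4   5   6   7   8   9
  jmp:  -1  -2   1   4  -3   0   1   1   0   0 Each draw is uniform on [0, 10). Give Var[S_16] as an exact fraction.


Outcome values over d=0..9: [-1, -2, 1, 4, -3, 0, 1, 1, 0, 0]
Σy = 1, Σy² = 33, M = 10
μ = 1/10 = 1/10,  σ² = 33/10 − (1/10)² = 329/100
Independent increments: Var[S_16] = 16·σ² = 16·(329/100) = 1316/25

1316/25


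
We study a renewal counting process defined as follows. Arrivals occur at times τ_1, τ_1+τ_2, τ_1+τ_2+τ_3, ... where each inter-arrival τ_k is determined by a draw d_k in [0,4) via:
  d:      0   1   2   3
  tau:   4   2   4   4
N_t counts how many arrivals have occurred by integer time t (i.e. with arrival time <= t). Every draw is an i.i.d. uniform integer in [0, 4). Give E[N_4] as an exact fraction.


17/16

Inter-arrival values over d=0..3: [4, 2, 4, 4]
Each d has probability 1/4, so the pmf of τ is: f(2) = 1/4, f(4) = 3/4
Renewal equation for m(n) = E[N_n]: condition on τ_1 = k (if k <= n, one arrival plus a fresh copy on the remaining n−k steps): m(n) = F(n) + Σ_{k<=n} f(k)·m(n−k), where F(n) = P(τ <= n) and m(0) = 0
m(1) = F(1) = 0
m(2) = F(2) = 1/4
m(3) = F(3) = 1/4
m(4) = F(4) + f(2)·m(2) = 1 + 1/4·1/4 = 17/16
E[N_4] = m(4) = 17/16


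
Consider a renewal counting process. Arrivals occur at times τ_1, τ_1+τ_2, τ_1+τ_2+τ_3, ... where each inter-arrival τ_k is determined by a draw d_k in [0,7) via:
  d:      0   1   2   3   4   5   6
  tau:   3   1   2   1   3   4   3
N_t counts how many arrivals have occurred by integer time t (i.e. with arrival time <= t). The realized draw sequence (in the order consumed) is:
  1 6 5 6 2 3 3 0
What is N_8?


draw d_1=1: τ_1=1, arrival time A_1=1
draw d_2=6: τ_2=3, arrival time A_2=4
draw d_3=5: τ_3=4, arrival time A_3=8
draw d_4=6: τ_4=3, arrival time A_4=11
draw d_5=2: τ_5=2, arrival time A_5=13
draw d_6=3: τ_6=1, arrival time A_6=14
draw d_7=3: τ_7=1, arrival time A_7=15
draw d_8=0: τ_8=3, arrival time A_8=18
N_t over t=0..8: 0:0 1:1 2:1 3:1 4:2 5:2 6:2 7:2 8:3

3


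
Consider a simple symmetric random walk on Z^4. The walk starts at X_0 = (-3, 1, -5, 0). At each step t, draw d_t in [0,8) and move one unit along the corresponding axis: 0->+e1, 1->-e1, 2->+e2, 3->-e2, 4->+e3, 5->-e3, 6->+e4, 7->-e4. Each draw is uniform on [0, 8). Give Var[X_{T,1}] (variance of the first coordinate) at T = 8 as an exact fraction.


Outcome values over d=0..7: [1, -1, 0, 0, 0, 0, 0, 0]
Σy = 0, Σy² = 2, M = 8
μ = 0/8 = 0,  σ² = 2/8 − (0)² = 1/4
Independent increments: Var[X_8] = 8·σ² = 8·(1/4) = 2

2


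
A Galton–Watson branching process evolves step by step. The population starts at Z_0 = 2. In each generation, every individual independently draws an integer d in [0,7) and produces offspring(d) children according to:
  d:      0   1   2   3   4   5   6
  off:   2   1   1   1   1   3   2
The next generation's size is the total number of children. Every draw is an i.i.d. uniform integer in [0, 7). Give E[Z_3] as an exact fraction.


2662/343

Outcome values over d=0..6: [2, 1, 1, 1, 1, 3, 2]
Σy = 11, Σy² = 21, M = 7
μ = 11/7 = 11/7,  σ² = 21/7 − (11/7)² = 26/49
E[Z_0] = 2
E[Z_1] = 11/7·E[Z_0] = 22/7
E[Z_2] = 11/7·E[Z_1] = 242/49
E[Z_3] = 11/7·E[Z_2] = 2662/343


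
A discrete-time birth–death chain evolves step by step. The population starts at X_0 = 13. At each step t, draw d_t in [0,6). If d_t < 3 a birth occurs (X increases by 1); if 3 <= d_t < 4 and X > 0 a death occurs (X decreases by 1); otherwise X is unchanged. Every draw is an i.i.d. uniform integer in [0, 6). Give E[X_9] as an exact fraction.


16

X can drop by at most 1 per step and X_0 = 13 > T = 9, so X_t >= 13 − t >= 4 > 0 for every t <= 9: the floor at 0 (the 'and X > 0' condition) never binds. Hence X_9 = X_0 + Σ_{t<9} Y_t with i.i.d. increments Y_t = y(d_t) ∈ {+1, −1, 0}.
Outcome values over d=0..5: [1, 1, 1, -1, 0, 0]
Σy = 2, Σy² = 4, M = 6
μ = 2/6 = 1/3,  σ² = 4/6 − (1/3)² = 5/9
E[X_9] = 13 + 9·(1/3) = 16


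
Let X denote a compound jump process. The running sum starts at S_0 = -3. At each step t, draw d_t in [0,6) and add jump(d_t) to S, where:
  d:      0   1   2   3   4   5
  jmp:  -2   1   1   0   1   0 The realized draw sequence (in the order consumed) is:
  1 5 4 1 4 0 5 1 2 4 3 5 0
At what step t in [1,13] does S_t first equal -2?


1

t=0: S=-3, d=1, jump=1, S_1=-2
t=1: S=-2, d=5, jump=0, S_2=-2
t=2: S=-2, d=4, jump=1, S_3=-1
t=3: S=-1, d=1, jump=1, S_4=0
t=4: S=0, d=4, jump=1, S_5=1
t=5: S=1, d=0, jump=-2, S_6=-1
t=6: S=-1, d=5, jump=0, S_7=-1
t=7: S=-1, d=1, jump=1, S_8=0
t=8: S=0, d=2, jump=1, S_9=1
t=9: S=1, d=4, jump=1, S_10=2
t=10: S=2, d=3, jump=0, S_11=2
t=11: S=2, d=5, jump=0, S_12=2
t=12: S=2, d=0, jump=-2, S_13=0


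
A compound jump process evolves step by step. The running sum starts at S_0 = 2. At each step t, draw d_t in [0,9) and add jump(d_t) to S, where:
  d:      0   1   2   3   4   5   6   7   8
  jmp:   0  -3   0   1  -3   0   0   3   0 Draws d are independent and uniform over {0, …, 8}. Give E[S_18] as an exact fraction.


-2

Outcome values over d=0..8: [0, -3, 0, 1, -3, 0, 0, 3, 0]
Σy = -2, Σy² = 28, M = 9
μ = -2/9 = -2/9,  σ² = 28/9 − (-2/9)² = 248/81
E[S_18] = 2 + 18·(-2/9) = -2


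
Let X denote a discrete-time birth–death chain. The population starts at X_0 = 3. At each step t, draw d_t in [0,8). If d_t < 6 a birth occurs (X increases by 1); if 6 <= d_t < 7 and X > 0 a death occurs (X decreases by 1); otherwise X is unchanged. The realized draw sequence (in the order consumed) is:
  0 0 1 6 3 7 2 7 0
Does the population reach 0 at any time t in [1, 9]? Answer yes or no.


t=0: X=3, d=0 → birth, X_1=4
t=1: X=4, d=0 → birth, X_2=5
t=2: X=5, d=1 → birth, X_3=6
t=3: X=6, d=6 → death, X_4=5
t=4: X=5, d=3 → birth, X_5=6
t=5: X=6, d=7 → hold, X_6=6
t=6: X=6, d=2 → birth, X_7=7
t=7: X=7, d=7 → hold, X_8=7
t=8: X=7, d=0 → birth, X_9=8

no


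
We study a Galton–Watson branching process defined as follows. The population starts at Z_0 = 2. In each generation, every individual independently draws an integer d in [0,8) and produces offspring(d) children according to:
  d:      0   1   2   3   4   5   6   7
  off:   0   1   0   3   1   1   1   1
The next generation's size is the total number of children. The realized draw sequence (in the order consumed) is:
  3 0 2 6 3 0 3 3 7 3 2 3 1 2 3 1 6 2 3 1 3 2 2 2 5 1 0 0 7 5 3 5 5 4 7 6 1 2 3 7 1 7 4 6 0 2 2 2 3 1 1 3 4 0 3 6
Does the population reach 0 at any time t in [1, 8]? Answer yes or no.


gen 0: Z_0=2, draws=[3, 0], offspring=[3, 0], Z_1=3
gen 1: Z_1=3, draws=[2, 6, 3], offspring=[0, 1, 3], Z_2=4
gen 2: Z_2=4, draws=[0, 3, 3, 7], offspring=[0, 3, 3, 1], Z_3=7
gen 3: Z_3=7, draws=[3, 2, 3, 1, 2, 3, 1], offspring=[3, 0, 3, 1, 0, 3, 1], Z_4=11
gen 4: Z_4=11, draws=[6, 2, 3, 1, 3, 2, 2, 2, 5, 1, 0], offspring=[1, 0, 3, 1, 3, 0, 0, 0, 1, 1, 0], Z_5=10
gen 5: Z_5=10, draws=[0, 7, 5, 3, 5, 5, 4, 7, 6, 1], offspring=[0, 1, 1, 3, 1, 1, 1, 1, 1, 1], Z_6=11
gen 6: Z_6=11, draws=[2, 3, 7, 1, 7, 4, 6, 0, 2, 2, 2], offspring=[0, 3, 1, 1, 1, 1, 1, 0, 0, 0, 0], Z_7=8
gen 7: Z_7=8, draws=[3, 1, 1, 3, 4, 0, 3, 6], offspring=[3, 1, 1, 3, 1, 0, 3, 1], Z_8=13

no


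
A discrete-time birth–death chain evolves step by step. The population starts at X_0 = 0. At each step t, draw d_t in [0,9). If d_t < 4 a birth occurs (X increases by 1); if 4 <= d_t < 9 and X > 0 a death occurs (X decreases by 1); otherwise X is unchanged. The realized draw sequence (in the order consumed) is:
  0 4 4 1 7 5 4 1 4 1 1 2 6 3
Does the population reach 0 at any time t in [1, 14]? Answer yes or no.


yes

t=0: X=0, d=0 → birth, X_1=1
t=1: X=1, d=4 → death, X_2=0
t=2: X=0, d=4 → hold, X_3=0
t=3: X=0, d=1 → birth, X_4=1
t=4: X=1, d=7 → death, X_5=0
t=5: X=0, d=5 → hold, X_6=0
t=6: X=0, d=4 → hold, X_7=0
t=7: X=0, d=1 → birth, X_8=1
t=8: X=1, d=4 → death, X_9=0
t=9: X=0, d=1 → birth, X_10=1
t=10: X=1, d=1 → birth, X_11=2
t=11: X=2, d=2 → birth, X_12=3
t=12: X=3, d=6 → death, X_13=2
t=13: X=2, d=3 → birth, X_14=3


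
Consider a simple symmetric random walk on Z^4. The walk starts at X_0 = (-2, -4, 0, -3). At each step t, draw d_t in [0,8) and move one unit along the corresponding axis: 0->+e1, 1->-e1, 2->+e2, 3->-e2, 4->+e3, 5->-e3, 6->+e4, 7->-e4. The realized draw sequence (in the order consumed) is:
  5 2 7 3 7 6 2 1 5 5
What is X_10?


t=0: X=(-2, -4, 0, -3), d=5 → -e3, X_1=(-2, -4, -1, -3)
t=1: X=(-2, -4, -1, -3), d=2 → +e2, X_2=(-2, -3, -1, -3)
t=2: X=(-2, -3, -1, -3), d=7 → -e4, X_3=(-2, -3, -1, -4)
t=3: X=(-2, -3, -1, -4), d=3 → -e2, X_4=(-2, -4, -1, -4)
t=4: X=(-2, -4, -1, -4), d=7 → -e4, X_5=(-2, -4, -1, -5)
t=5: X=(-2, -4, -1, -5), d=6 → +e4, X_6=(-2, -4, -1, -4)
t=6: X=(-2, -4, -1, -4), d=2 → +e2, X_7=(-2, -3, -1, -4)
t=7: X=(-2, -3, -1, -4), d=1 → -e1, X_8=(-3, -3, -1, -4)
t=8: X=(-3, -3, -1, -4), d=5 → -e3, X_9=(-3, -3, -2, -4)
t=9: X=(-3, -3, -2, -4), d=5 → -e3, X_10=(-3, -3, -3, -4)

(-3, -3, -3, -4)


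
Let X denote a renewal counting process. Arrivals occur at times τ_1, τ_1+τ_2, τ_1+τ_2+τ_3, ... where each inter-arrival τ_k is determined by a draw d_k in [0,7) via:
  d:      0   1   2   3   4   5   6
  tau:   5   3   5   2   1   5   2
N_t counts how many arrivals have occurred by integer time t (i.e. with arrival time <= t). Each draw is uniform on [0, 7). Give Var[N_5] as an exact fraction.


Inter-arrival values over d=0..6: [5, 3, 5, 2, 1, 5, 2]
Each d has probability 1/7, so the pmf of τ is: f(1) = 1/7, f(2) = 2/7, f(3) = 1/7, f(5) = 3/7
Let p_n(j) = P(N_n = j), with p_0 = [1]. Condition on τ_1: p_n(0) = P(τ > n), and for j >= 1, p_n(j) = Σ_{k<=n} f(k)·p_{n−k}(j−1)
p_1 = [6/7, 1/7]  (j = 0..1)
p_2 = [4/7, 20/49, 1/49]  (j = 0..2)
p_3 = [3/7, 23/49, 34/343, 1/343]  (j = 0..3)
p_4 = [3/7, 17/49, 10/49, 48/2401, 1/2401]  (j = 0..4)
p_5 = [0, 34/49, 83/343, 145/2401, 62/16807, 1/16807]  (j = 0..5)
E[N_5] = Σ j·p_5(j) = 23094/16807;  E[N_5²] = Σ j²·p_5(j) = 38082/16807
Var[N_5] = 38082/16807 − (23094/16807)² = 106711338/282475249

106711338/282475249


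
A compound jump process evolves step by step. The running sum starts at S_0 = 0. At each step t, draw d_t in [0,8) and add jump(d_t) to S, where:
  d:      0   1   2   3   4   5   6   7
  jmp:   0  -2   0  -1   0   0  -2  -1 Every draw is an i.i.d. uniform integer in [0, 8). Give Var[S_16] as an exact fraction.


Outcome values over d=0..7: [0, -2, 0, -1, 0, 0, -2, -1]
Σy = -6, Σy² = 10, M = 8
μ = -6/8 = -3/4,  σ² = 10/8 − (-3/4)² = 11/16
Independent increments: Var[S_16] = 16·σ² = 16·(11/16) = 11

11


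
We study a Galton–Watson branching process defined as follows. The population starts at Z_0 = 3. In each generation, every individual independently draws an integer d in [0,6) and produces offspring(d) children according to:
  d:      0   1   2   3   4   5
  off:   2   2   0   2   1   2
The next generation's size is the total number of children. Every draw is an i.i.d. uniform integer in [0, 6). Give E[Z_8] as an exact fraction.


Outcome values over d=0..5: [2, 2, 0, 2, 1, 2]
Σy = 9, Σy² = 17, M = 6
μ = 9/6 = 3/2,  σ² = 17/6 − (3/2)² = 7/12
E[Z_0] = 3
E[Z_1] = 3/2·E[Z_0] = 9/2
E[Z_2] = 3/2·E[Z_1] = 27/4
E[Z_3] = 3/2·E[Z_2] = 81/8
E[Z_4] = 3/2·E[Z_3] = 243/16
E[Z_5] = 3/2·E[Z_4] = 729/32
E[Z_6] = 3/2·E[Z_5] = 2187/64
E[Z_7] = 3/2·E[Z_6] = 6561/128
E[Z_8] = 3/2·E[Z_7] = 19683/256

19683/256


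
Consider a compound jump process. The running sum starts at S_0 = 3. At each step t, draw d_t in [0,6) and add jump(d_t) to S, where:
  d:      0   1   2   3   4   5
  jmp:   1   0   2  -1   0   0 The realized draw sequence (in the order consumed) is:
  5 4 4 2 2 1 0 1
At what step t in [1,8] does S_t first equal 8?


t=0: S=3, d=5, jump=0, S_1=3
t=1: S=3, d=4, jump=0, S_2=3
t=2: S=3, d=4, jump=0, S_3=3
t=3: S=3, d=2, jump=2, S_4=5
t=4: S=5, d=2, jump=2, S_5=7
t=5: S=7, d=1, jump=0, S_6=7
t=6: S=7, d=0, jump=1, S_7=8
t=7: S=8, d=1, jump=0, S_8=8

7


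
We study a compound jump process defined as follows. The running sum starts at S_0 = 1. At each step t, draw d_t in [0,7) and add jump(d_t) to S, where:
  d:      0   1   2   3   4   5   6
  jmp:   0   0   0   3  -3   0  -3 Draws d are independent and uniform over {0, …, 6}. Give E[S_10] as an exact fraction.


Outcome values over d=0..6: [0, 0, 0, 3, -3, 0, -3]
Σy = -3, Σy² = 27, M = 7
μ = -3/7 = -3/7,  σ² = 27/7 − (-3/7)² = 180/49
E[S_10] = 1 + 10·(-3/7) = -23/7

-23/7


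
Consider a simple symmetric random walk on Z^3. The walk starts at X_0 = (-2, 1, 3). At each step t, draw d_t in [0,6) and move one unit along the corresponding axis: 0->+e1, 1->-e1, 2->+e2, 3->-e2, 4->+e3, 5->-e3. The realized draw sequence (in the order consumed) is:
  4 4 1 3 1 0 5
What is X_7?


(-3, 0, 4)

t=0: X=(-2, 1, 3), d=4 → +e3, X_1=(-2, 1, 4)
t=1: X=(-2, 1, 4), d=4 → +e3, X_2=(-2, 1, 5)
t=2: X=(-2, 1, 5), d=1 → -e1, X_3=(-3, 1, 5)
t=3: X=(-3, 1, 5), d=3 → -e2, X_4=(-3, 0, 5)
t=4: X=(-3, 0, 5), d=1 → -e1, X_5=(-4, 0, 5)
t=5: X=(-4, 0, 5), d=0 → +e1, X_6=(-3, 0, 5)
t=6: X=(-3, 0, 5), d=5 → -e3, X_7=(-3, 0, 4)


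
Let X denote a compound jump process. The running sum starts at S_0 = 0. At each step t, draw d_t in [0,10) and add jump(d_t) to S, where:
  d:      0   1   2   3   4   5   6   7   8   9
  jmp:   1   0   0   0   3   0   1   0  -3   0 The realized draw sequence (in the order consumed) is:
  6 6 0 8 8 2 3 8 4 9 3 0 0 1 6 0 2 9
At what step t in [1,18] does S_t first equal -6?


8

t=0: S=0, d=6, jump=1, S_1=1
t=1: S=1, d=6, jump=1, S_2=2
t=2: S=2, d=0, jump=1, S_3=3
t=3: S=3, d=8, jump=-3, S_4=0
t=4: S=0, d=8, jump=-3, S_5=-3
t=5: S=-3, d=2, jump=0, S_6=-3
t=6: S=-3, d=3, jump=0, S_7=-3
t=7: S=-3, d=8, jump=-3, S_8=-6
t=8: S=-6, d=4, jump=3, S_9=-3
t=9: S=-3, d=9, jump=0, S_10=-3
t=10: S=-3, d=3, jump=0, S_11=-3
t=11: S=-3, d=0, jump=1, S_12=-2
t=12: S=-2, d=0, jump=1, S_13=-1
t=13: S=-1, d=1, jump=0, S_14=-1
t=14: S=-1, d=6, jump=1, S_15=0
t=15: S=0, d=0, jump=1, S_16=1
t=16: S=1, d=2, jump=0, S_17=1
t=17: S=1, d=9, jump=0, S_18=1


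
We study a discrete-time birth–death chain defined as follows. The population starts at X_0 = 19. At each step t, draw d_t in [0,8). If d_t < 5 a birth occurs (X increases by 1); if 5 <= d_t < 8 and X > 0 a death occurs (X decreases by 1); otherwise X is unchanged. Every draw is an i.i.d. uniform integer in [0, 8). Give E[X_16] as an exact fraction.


X can drop by at most 1 per step and X_0 = 19 > T = 16, so X_t >= 19 − t >= 3 > 0 for every t <= 16: the floor at 0 (the 'and X > 0' condition) never binds. Hence X_16 = X_0 + Σ_{t<16} Y_t with i.i.d. increments Y_t = y(d_t) ∈ {+1, −1, 0}.
Outcome values over d=0..7: [1, 1, 1, 1, 1, -1, -1, -1]
Σy = 2, Σy² = 8, M = 8
μ = 2/8 = 1/4,  σ² = 8/8 − (1/4)² = 15/16
E[X_16] = 19 + 16·(1/4) = 23

23


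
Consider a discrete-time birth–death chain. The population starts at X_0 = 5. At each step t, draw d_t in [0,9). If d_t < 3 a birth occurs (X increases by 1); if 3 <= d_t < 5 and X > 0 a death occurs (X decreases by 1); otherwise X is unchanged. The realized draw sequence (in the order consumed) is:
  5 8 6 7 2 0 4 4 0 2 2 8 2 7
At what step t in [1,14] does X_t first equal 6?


t=0: X=5, d=5 → hold, X_1=5
t=1: X=5, d=8 → hold, X_2=5
t=2: X=5, d=6 → hold, X_3=5
t=3: X=5, d=7 → hold, X_4=5
t=4: X=5, d=2 → birth, X_5=6
t=5: X=6, d=0 → birth, X_6=7
t=6: X=7, d=4 → death, X_7=6
t=7: X=6, d=4 → death, X_8=5
t=8: X=5, d=0 → birth, X_9=6
t=9: X=6, d=2 → birth, X_10=7
t=10: X=7, d=2 → birth, X_11=8
t=11: X=8, d=8 → hold, X_12=8
t=12: X=8, d=2 → birth, X_13=9
t=13: X=9, d=7 → hold, X_14=9

5


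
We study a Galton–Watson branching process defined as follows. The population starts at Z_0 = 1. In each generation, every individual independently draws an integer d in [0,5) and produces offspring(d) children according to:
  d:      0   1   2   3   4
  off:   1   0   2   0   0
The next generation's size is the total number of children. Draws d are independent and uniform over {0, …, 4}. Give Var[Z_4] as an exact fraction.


117504/390625

Outcome values over d=0..4: [1, 0, 2, 0, 0]
Σy = 3, Σy² = 5, M = 5
μ = 3/5 = 3/5,  σ² = 5/5 − (3/5)² = 16/25
V_0 = 0, E_0 = 1
V_1 = 16/25·E_0 + (3/5)²·V_0 = 16/25;  E_1 = 3/5
V_2 = 16/25·E_1 + (3/5)²·V_1 = 384/625;  E_2 = 9/25
V_3 = 16/25·E_2 + (3/5)²·V_2 = 7056/15625;  E_3 = 27/125
V_4 = 16/25·E_3 + (3/5)²·V_3 = 117504/390625;  E_4 = 81/625


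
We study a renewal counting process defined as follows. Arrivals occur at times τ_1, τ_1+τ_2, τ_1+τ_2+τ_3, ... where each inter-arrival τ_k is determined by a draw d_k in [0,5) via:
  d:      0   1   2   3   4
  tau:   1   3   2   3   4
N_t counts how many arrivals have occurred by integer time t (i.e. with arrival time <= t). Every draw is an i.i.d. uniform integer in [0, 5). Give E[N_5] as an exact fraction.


5226/3125

Inter-arrival values over d=0..4: [1, 3, 2, 3, 4]
Each d has probability 1/5, so the pmf of τ is: f(1) = 1/5, f(2) = 1/5, f(3) = 2/5, f(4) = 1/5
Renewal equation for m(n) = E[N_n]: condition on τ_1 = k (if k <= n, one arrival plus a fresh copy on the remaining n−k steps): m(n) = F(n) + Σ_{k<=n} f(k)·m(n−k), where F(n) = P(τ <= n) and m(0) = 0
m(1) = F(1) = 1/5
m(2) = F(2) + f(1)·m(1) = 2/5 + 1/5·1/5 = 11/25
m(3) = F(3) + f(1)·m(2) + f(2)·m(1) = 4/5 + 1/5·11/25 + 1/5·1/5 = 116/125
m(4) = F(4) + f(1)·m(3) + f(2)·m(2) + f(3)·m(1) = 1 + 1/5·116/125 + 1/5·11/25 + 2/5·1/5 = 846/625
m(5) = F(5) + f(1)·m(4) + f(2)·m(3) + f(3)·m(2) + f(4)·m(1) = 1 + 1/5·846/625 + 1/5·116/125 + 2/5·11/25 + 1/5·1/5 = 5226/3125
E[N_5] = m(5) = 5226/3125


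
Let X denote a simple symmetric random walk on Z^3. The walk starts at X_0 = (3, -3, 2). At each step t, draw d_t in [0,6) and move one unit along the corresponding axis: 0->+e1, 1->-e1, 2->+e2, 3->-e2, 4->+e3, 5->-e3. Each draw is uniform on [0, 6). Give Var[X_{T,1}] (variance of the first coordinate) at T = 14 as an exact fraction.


Outcome values over d=0..5: [1, -1, 0, 0, 0, 0]
Σy = 0, Σy² = 2, M = 6
μ = 0/6 = 0,  σ² = 2/6 − (0)² = 1/3
Independent increments: Var[X_14] = 14·σ² = 14·(1/3) = 14/3

14/3


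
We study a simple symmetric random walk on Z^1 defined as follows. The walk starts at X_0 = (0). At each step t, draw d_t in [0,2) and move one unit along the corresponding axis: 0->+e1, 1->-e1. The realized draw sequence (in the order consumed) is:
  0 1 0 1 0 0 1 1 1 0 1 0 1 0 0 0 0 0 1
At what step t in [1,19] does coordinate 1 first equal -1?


t=0: X=(0), d=0 → +e1, X_1=(1)
t=1: X=(1), d=1 → -e1, X_2=(0)
t=2: X=(0), d=0 → +e1, X_3=(1)
t=3: X=(1), d=1 → -e1, X_4=(0)
t=4: X=(0), d=0 → +e1, X_5=(1)
t=5: X=(1), d=0 → +e1, X_6=(2)
t=6: X=(2), d=1 → -e1, X_7=(1)
t=7: X=(1), d=1 → -e1, X_8=(0)
t=8: X=(0), d=1 → -e1, X_9=(-1)
t=9: X=(-1), d=0 → +e1, X_10=(0)
t=10: X=(0), d=1 → -e1, X_11=(-1)
t=11: X=(-1), d=0 → +e1, X_12=(0)
t=12: X=(0), d=1 → -e1, X_13=(-1)
t=13: X=(-1), d=0 → +e1, X_14=(0)
t=14: X=(0), d=0 → +e1, X_15=(1)
t=15: X=(1), d=0 → +e1, X_16=(2)
t=16: X=(2), d=0 → +e1, X_17=(3)
t=17: X=(3), d=0 → +e1, X_18=(4)
t=18: X=(4), d=1 → -e1, X_19=(3)

9


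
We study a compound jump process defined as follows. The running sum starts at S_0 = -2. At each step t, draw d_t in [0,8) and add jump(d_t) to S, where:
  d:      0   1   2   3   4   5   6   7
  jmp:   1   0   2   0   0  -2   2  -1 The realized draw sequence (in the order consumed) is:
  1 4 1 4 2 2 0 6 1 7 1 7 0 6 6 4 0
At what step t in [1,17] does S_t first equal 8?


t=0: S=-2, d=1, jump=0, S_1=-2
t=1: S=-2, d=4, jump=0, S_2=-2
t=2: S=-2, d=1, jump=0, S_3=-2
t=3: S=-2, d=4, jump=0, S_4=-2
t=4: S=-2, d=2, jump=2, S_5=0
t=5: S=0, d=2, jump=2, S_6=2
t=6: S=2, d=0, jump=1, S_7=3
t=7: S=3, d=6, jump=2, S_8=5
t=8: S=5, d=1, jump=0, S_9=5
t=9: S=5, d=7, jump=-1, S_10=4
t=10: S=4, d=1, jump=0, S_11=4
t=11: S=4, d=7, jump=-1, S_12=3
t=12: S=3, d=0, jump=1, S_13=4
t=13: S=4, d=6, jump=2, S_14=6
t=14: S=6, d=6, jump=2, S_15=8
t=15: S=8, d=4, jump=0, S_16=8
t=16: S=8, d=0, jump=1, S_17=9

15


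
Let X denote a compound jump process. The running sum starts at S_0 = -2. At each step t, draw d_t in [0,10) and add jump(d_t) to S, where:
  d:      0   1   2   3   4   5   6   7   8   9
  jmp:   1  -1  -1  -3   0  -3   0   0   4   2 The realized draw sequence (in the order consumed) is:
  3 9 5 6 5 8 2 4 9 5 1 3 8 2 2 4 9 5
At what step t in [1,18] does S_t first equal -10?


18

t=0: S=-2, d=3, jump=-3, S_1=-5
t=1: S=-5, d=9, jump=2, S_2=-3
t=2: S=-3, d=5, jump=-3, S_3=-6
t=3: S=-6, d=6, jump=0, S_4=-6
t=4: S=-6, d=5, jump=-3, S_5=-9
t=5: S=-9, d=8, jump=4, S_6=-5
t=6: S=-5, d=2, jump=-1, S_7=-6
t=7: S=-6, d=4, jump=0, S_8=-6
t=8: S=-6, d=9, jump=2, S_9=-4
t=9: S=-4, d=5, jump=-3, S_10=-7
t=10: S=-7, d=1, jump=-1, S_11=-8
t=11: S=-8, d=3, jump=-3, S_12=-11
t=12: S=-11, d=8, jump=4, S_13=-7
t=13: S=-7, d=2, jump=-1, S_14=-8
t=14: S=-8, d=2, jump=-1, S_15=-9
t=15: S=-9, d=4, jump=0, S_16=-9
t=16: S=-9, d=9, jump=2, S_17=-7
t=17: S=-7, d=5, jump=-3, S_18=-10


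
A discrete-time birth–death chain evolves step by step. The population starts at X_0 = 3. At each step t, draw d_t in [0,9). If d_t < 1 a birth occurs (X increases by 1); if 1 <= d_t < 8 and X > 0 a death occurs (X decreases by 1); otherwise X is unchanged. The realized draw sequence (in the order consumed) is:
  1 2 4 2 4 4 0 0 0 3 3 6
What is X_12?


t=0: X=3, d=1 → death, X_1=2
t=1: X=2, d=2 → death, X_2=1
t=2: X=1, d=4 → death, X_3=0
t=3: X=0, d=2 → hold, X_4=0
t=4: X=0, d=4 → hold, X_5=0
t=5: X=0, d=4 → hold, X_6=0
t=6: X=0, d=0 → birth, X_7=1
t=7: X=1, d=0 → birth, X_8=2
t=8: X=2, d=0 → birth, X_9=3
t=9: X=3, d=3 → death, X_10=2
t=10: X=2, d=3 → death, X_11=1
t=11: X=1, d=6 → death, X_12=0

0
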